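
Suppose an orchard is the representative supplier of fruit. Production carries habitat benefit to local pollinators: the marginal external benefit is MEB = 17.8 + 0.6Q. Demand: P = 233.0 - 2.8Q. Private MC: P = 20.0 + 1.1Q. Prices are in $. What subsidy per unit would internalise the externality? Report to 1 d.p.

Social marginal cost = private MC − MEB = 2.2 + 0.5Q.
Set SMC = demand: 2.2 + 0.5Q = 233.0 - 2.8Q → Q* = 69.9394.
The Pigouvian subsidy equals MEB at Q*: 17.8 + 0.6×69.9394 = 59.7636.

subsidy = $59.8 per unit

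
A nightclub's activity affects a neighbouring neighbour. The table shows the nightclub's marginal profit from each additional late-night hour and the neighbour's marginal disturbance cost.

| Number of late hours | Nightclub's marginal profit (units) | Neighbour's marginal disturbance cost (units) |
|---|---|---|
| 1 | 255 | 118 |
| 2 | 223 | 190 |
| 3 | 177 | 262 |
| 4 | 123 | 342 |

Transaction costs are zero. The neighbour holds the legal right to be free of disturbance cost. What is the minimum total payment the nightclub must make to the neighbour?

Efficient level: marginal profit ≥ marginal disturbance cost through level 2, so k* = 2.
With the neighbour holding the right, the nightclub must at least compensate total damage at k*: 118 + 190 = 308.

308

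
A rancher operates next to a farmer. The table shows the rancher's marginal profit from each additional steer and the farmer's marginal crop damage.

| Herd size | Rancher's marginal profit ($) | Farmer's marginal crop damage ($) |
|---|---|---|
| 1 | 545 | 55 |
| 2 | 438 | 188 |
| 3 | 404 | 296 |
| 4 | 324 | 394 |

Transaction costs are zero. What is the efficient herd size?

Bargaining reaches the level where marginal profit last exceeds marginal crop damage.
That holds through level 3 (404 ≥ 296) but not at 4 (324 < 394).

3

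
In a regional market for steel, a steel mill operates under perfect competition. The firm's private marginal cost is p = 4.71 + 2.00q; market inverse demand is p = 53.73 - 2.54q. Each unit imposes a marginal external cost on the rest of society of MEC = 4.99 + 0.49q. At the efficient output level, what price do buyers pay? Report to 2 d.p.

Social marginal cost = private MC + MEC = 9.70 + 2.49q.
Set SMC = demand: 9.70 + 2.49q = 53.73 - 2.54q → q* = 8.7535.
Consumer price on the demand curve at q*: 53.73 − 2.54×8.7535 = 31.4961.

P = 31.50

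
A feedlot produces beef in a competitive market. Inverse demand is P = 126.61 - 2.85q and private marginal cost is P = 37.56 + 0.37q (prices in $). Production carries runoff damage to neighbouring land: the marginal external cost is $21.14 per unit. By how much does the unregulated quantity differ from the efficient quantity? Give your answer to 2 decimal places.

6.57 units

Market equilibrium (private): 37.56 + 0.37q = 126.61 - 2.85q → q_m = 27.6553.
Social marginal cost = private MC + MEC = 58.70 + 0.37q.
Set SMC = demand: 58.70 + 0.37q = 126.61 - 2.85q → q* = 21.0901.
Gap = |27.6553 − 21.0901| = 6.5652.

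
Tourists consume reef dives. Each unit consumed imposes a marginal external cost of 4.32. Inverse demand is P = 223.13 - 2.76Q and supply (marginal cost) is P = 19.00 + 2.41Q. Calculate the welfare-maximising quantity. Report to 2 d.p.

Social marginal benefit = demand − MEC = 218.81 - 2.76Q.
Set SMB = MC: 218.81 - 2.76Q = 19.00 + 2.41Q → Q* = 38.6480.

Q* = 38.65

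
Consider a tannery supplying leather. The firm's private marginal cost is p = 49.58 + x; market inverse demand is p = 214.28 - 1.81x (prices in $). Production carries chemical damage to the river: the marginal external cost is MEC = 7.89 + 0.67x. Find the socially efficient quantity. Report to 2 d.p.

Social marginal cost = private MC + MEC = 57.47 + 1.67x.
Set SMC = demand: 57.47 + 1.67x = 214.28 - 1.81x → x* = 45.0603.

x* = 45.06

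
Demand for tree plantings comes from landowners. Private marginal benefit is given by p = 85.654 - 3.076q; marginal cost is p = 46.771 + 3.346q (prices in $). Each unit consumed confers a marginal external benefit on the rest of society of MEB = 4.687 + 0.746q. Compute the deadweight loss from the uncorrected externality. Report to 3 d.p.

Market equilibrium (private): 46.771 + 3.346q = 85.654 - 3.076q → q_m = 6.0547.
Social marginal benefit = demand + MEB = 90.341 - 2.330q.
Set SMB = MC: 90.341 - 2.330q = 46.771 + 3.346q → q* = 7.6762.
Between q* and q_m the wedge SMB − MC runs linearly from 0 to MEB(q_m), so the loss is a triangle.
DWL = ½ × 1.6215 × 9.2038 = 7.4620.

DWL = $7.462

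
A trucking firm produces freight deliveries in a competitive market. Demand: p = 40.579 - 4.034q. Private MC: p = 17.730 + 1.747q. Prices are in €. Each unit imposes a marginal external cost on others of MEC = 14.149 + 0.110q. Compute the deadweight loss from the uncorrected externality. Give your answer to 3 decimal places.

Market equilibrium (private): 17.730 + 1.747q = 40.579 - 4.034q → q_m = 3.9524.
Social marginal cost = private MC + MEC = 31.879 + 1.857q.
Set SMC = demand: 31.879 + 1.857q = 40.579 - 4.034q → q* = 1.4768.
Between q* and q_m the wedge SMC − demand runs linearly from 0 to MEC(q_m), so the loss is a triangle.
DWL = ½ × 2.4756 × 14.5838 = 18.0518.

DWL = €18.052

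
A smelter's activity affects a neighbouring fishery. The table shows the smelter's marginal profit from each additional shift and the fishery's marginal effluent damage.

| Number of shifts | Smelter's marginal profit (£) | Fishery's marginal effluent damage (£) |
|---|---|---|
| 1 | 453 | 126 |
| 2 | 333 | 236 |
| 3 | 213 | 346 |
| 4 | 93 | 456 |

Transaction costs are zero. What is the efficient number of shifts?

Bargaining reaches the level where marginal profit last exceeds marginal effluent damage.
That holds through level 2 (333 ≥ 236) but not at 3 (213 < 346).

2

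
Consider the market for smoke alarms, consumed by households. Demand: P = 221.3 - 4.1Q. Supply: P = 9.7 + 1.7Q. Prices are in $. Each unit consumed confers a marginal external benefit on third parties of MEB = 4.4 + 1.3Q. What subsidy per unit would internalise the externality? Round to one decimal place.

Social marginal benefit = demand + MEB = 225.7 - 2.8Q.
Set SMB = MC: 225.7 - 2.8Q = 9.7 + 1.7Q → Q* = 48.0000.
The Pigouvian subsidy equals MEB at Q*: 4.4 + 1.3×48.0000 = 66.8000.

subsidy = $66.8 per unit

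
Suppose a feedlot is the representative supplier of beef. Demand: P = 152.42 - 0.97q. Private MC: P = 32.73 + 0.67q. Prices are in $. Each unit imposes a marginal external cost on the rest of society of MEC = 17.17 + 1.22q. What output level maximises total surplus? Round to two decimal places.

q* = 35.85

Social marginal cost = private MC + MEC = 49.90 + 1.89q.
Set SMC = demand: 49.90 + 1.89q = 152.42 - 0.97q → q* = 35.8462.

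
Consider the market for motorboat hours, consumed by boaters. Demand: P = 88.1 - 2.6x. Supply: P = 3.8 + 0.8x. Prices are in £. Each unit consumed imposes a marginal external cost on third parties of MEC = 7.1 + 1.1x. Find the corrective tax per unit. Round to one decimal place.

Social marginal benefit = demand − MEC = 81.0 - 3.7x.
Set SMB = MC: 81.0 - 3.7x = 3.8 + 0.8x → x* = 17.1556.
The Pigouvian tax equals MEC at x*: 7.1 + 1.1×17.1556 = 25.9712.

tax = £26.0 per unit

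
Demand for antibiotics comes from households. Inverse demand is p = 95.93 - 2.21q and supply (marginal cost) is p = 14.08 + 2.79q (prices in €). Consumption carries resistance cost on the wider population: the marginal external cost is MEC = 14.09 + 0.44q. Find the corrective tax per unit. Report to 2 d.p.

Social marginal benefit = demand − MEC = 81.84 - 2.65q.
Set SMB = MC: 81.84 - 2.65q = 14.08 + 2.79q → q* = 12.4559.
The Pigouvian tax equals MEC at q*: 14.09 + 0.44×12.4559 = 19.5706.

tax = €19.57 per unit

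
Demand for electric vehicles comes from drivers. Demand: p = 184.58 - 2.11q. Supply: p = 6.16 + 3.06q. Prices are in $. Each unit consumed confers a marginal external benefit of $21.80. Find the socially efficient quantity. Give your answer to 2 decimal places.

Social marginal benefit = demand + MEB = 206.38 - 2.11q.
Set SMB = MC: 206.38 - 2.11q = 6.16 + 3.06q → q* = 38.7273.

q* = 38.73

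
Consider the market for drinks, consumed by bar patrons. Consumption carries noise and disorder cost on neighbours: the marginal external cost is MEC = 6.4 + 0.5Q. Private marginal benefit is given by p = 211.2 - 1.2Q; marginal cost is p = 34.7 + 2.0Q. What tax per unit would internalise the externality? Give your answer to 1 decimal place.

Social marginal benefit = demand − MEC = 204.8 - 1.7Q.
Set SMB = MC: 204.8 - 1.7Q = 34.7 + 2.0Q → Q* = 45.9730.
The Pigouvian tax equals MEC at Q*: 6.4 + 0.5×45.9730 = 29.3865.

tax = 29.4 per unit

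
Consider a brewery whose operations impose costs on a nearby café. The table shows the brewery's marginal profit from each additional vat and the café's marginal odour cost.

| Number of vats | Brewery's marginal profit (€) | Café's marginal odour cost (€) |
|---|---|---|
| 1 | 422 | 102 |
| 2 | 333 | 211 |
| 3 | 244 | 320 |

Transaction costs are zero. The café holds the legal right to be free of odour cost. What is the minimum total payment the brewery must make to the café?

€313

Efficient level: marginal profit ≥ marginal odour cost through level 2, so k* = 2.
With the café holding the right, the brewery must at least compensate total damage at k*: 102 + 211 = 313.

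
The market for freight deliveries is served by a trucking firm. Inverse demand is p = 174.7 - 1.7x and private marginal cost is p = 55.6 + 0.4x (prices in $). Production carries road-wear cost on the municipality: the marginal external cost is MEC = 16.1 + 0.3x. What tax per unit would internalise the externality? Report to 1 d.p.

tax = $29.0 per unit

Social marginal cost = private MC + MEC = 71.7 + 0.7x.
Set SMC = demand: 71.7 + 0.7x = 174.7 - 1.7x → x* = 42.9167.
The Pigouvian tax equals MEC at x*: 16.1 + 0.3×42.9167 = 28.9750.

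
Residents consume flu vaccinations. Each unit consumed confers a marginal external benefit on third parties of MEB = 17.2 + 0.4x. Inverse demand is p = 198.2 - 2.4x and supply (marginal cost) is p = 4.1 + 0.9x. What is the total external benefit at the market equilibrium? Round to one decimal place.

1703.6

Market equilibrium (private): 4.1 + 0.9x = 198.2 - 2.4x → x_m = 58.8182.
Total external benefit = ∫₀^{x_m} (17.2 + 0.4x) dx = 17.2×58.8182 + ½×0.4×58.8182² = 1703.5892.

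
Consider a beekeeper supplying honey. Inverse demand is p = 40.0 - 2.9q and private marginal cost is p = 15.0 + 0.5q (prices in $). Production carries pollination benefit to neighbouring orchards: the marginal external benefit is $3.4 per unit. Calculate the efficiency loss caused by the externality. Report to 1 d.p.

DWL = $1.7

Market equilibrium (private): 15.0 + 0.5q = 40.0 - 2.9q → q_m = 7.3529.
Social marginal cost = private MC − MEB = 11.6 + 0.5q.
Set SMC = demand: 11.6 + 0.5q = 40.0 - 2.9q → q* = 8.3529.
The welfare-loss triangle has base |q_m − q*| and height MEB(q_m) (the vertical gap between SMC and demand is zero at q* and MEB at q_m).
DWL = ½ × 1.0000 × 3.4000 = 1.7000.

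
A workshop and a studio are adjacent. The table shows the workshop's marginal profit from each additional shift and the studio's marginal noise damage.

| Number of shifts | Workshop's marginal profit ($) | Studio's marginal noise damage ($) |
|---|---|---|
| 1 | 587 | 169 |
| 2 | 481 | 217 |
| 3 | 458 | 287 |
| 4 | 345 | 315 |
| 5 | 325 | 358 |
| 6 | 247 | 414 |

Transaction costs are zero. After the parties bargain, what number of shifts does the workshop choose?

4

Bargaining reaches the level where marginal profit last exceeds marginal noise damage.
That holds through level 4 (345 ≥ 315) but not at 5 (325 < 358).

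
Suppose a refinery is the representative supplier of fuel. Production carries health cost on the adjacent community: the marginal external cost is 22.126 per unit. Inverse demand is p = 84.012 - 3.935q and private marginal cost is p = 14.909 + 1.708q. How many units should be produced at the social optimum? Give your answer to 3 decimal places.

Social marginal cost = private MC + MEC = 37.035 + 1.708q.
Set SMC = demand: 37.035 + 1.708q = 84.012 - 3.935q → q* = 8.3248.

q* = 8.325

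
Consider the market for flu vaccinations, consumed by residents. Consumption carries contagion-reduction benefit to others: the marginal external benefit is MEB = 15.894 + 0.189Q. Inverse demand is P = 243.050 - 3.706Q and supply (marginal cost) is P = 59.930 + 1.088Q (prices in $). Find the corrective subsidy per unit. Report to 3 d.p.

Social marginal benefit = demand + MEB = 258.944 - 3.517Q.
Set SMB = MC: 258.944 - 3.517Q = 59.930 + 1.088Q → Q* = 43.2169.
The Pigouvian subsidy equals MEB at Q*: 15.894 + 0.189×43.2169 = 24.0620.

subsidy = $24.062 per unit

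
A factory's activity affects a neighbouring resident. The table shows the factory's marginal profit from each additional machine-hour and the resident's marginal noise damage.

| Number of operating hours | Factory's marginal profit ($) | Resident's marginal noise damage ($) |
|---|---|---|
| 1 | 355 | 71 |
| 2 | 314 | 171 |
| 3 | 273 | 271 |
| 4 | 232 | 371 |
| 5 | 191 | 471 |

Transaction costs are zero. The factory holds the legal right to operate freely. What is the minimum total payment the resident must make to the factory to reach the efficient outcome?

Left alone the factory would choose level 5 (marginal profit stays positive).
Efficient level: k* = 3 (marginal profit ≥ marginal noise damage through 3).
The resident must at least cover the factory's forgone profit from cutting 5→3: 232 + 191 = 423.

$423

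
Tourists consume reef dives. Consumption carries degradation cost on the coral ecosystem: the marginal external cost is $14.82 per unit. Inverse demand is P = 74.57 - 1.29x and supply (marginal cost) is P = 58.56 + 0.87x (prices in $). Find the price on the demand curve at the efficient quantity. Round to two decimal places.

Social marginal benefit = demand − MEC = 59.75 - 1.29x.
Set SMB = MC: 59.75 - 1.29x = 58.56 + 0.87x → x* = 0.5509.
Consumer price on the demand curve at x*: 74.57 − 1.29×0.5509 = 73.8593.

P = $73.86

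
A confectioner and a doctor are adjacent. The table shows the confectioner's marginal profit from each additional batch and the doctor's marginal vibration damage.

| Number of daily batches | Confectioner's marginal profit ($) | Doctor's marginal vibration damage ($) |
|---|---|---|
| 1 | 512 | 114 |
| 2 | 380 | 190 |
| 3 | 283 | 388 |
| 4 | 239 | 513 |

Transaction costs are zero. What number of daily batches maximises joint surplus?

Bargaining reaches the level where marginal profit last exceeds marginal vibration damage.
That holds through level 2 (380 ≥ 190) but not at 3 (283 < 388).

2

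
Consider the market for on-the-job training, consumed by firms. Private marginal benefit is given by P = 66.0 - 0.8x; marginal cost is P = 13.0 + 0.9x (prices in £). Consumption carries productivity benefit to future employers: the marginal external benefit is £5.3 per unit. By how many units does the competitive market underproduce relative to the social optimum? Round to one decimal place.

3.1 units

Market equilibrium (private): 13.0 + 0.9x = 66.0 - 0.8x → x_m = 31.1765.
Social marginal benefit = demand + MEB = 71.3 - 0.8x.
Set SMB = MC: 71.3 - 0.8x = 13.0 + 0.9x → x* = 34.2941.
Gap = |31.1765 − 34.2941| = 3.1176.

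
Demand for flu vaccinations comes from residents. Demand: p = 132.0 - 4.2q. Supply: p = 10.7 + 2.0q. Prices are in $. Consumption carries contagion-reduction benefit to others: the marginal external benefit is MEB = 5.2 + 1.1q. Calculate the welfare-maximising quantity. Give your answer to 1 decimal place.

q* = 24.8

Social marginal benefit = demand + MEB = 137.2 - 3.1q.
Set SMB = MC: 137.2 - 3.1q = 10.7 + 2.0q → q* = 24.8039.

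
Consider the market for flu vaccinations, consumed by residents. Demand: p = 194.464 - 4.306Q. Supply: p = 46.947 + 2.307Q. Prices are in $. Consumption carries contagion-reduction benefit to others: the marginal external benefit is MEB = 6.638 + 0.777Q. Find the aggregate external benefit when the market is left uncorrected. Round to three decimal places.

$341.395

Market equilibrium (private): 46.947 + 2.307Q = 194.464 - 4.306Q → Q_m = 22.3071.
Total external benefit = ∫₀^{Q_m} (6.638 + 0.777Q) dQ = 6.638×22.3071 + ½×0.777×22.3071² = 341.3947.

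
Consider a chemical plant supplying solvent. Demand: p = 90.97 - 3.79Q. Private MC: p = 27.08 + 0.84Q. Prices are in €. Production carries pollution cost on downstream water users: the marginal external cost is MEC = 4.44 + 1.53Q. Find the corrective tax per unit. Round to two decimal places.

Social marginal cost = private MC + MEC = 31.52 + 2.37Q.
Set SMC = demand: 31.52 + 2.37Q = 90.97 - 3.79Q → Q* = 9.6510.
The Pigouvian tax equals MEC at Q*: 4.44 + 1.53×9.6510 = 19.2060.

tax = €19.21 per unit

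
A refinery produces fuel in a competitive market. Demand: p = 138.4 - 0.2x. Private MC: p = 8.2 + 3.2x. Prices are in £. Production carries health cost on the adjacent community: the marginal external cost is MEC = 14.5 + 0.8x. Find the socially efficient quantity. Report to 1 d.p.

x* = 27.5

Social marginal cost = private MC + MEC = 22.7 + 4.0x.
Set SMC = demand: 22.7 + 4.0x = 138.4 - 0.2x → x* = 27.5476.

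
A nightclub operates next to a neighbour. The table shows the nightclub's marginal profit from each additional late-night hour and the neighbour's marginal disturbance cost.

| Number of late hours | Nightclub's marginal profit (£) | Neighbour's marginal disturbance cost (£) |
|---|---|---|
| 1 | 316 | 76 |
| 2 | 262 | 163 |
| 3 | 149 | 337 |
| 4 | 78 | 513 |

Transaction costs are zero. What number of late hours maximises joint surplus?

2

Bargaining reaches the level where marginal profit last exceeds marginal disturbance cost.
That holds through level 2 (262 ≥ 163) but not at 3 (149 < 337).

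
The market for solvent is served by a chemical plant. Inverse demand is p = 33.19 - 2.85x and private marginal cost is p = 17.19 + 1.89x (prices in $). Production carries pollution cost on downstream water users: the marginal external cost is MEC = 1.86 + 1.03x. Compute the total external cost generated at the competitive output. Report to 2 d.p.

$12.15

Market equilibrium (private): 17.19 + 1.89x = 33.19 - 2.85x → x_m = 3.3755.
Total external cost = ∫₀^{x_m} (1.86 + 1.03x) dx = 1.86×3.3755 + ½×1.03×3.3755² = 12.1463.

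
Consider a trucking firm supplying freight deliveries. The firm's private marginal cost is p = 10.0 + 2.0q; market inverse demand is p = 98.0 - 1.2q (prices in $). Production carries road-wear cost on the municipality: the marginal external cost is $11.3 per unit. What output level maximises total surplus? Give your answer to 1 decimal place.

Social marginal cost = private MC + MEC = 21.3 + 2.0q.
Set SMC = demand: 21.3 + 2.0q = 98.0 - 1.2q → q* = 23.9688.

q* = 24.0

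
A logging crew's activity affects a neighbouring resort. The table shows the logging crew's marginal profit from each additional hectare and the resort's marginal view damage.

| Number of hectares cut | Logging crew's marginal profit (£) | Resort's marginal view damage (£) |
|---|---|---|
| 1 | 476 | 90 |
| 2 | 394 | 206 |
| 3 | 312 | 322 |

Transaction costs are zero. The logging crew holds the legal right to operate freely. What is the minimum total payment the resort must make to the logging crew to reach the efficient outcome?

Left alone the logging crew would choose level 3 (marginal profit stays positive).
Efficient level: k* = 2 (marginal profit ≥ marginal view damage through 2).
The resort must at least cover the logging crew's forgone profit from cutting 3→2: 312 = 312.

£312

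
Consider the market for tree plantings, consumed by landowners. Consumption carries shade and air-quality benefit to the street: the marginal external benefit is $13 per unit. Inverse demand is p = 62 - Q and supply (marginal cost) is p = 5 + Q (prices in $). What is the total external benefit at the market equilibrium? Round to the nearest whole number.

Market equilibrium (private): 5 + Q = 62 - Q → Q_m = 28.5000.
Total external benefit = MEB × Q_m = 13 × 28.5000 = 370.5000.

$371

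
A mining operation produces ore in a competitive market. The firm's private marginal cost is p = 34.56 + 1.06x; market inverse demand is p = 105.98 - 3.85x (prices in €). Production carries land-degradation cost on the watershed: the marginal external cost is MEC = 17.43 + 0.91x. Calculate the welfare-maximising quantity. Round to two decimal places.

x* = 9.28

Social marginal cost = private MC + MEC = 51.99 + 1.97x.
Set SMC = demand: 51.99 + 1.97x = 105.98 - 3.85x → x* = 9.2766.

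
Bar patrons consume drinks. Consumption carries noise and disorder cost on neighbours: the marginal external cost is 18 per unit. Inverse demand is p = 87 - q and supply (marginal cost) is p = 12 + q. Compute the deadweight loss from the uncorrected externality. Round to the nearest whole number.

Market equilibrium (private): 12 + q = 87 - q → q_m = 37.5000.
Social marginal benefit = demand − MEC = 69 - q.
Set SMB = MC: 69 - q = 12 + q → q* = 28.5000.
The welfare-loss triangle has base |q_m − q*| and height MEC(q_m) (the vertical gap between SMB and MC is zero at q* and MEC at q_m).
DWL = ½ × 9.0000 × 18.0000 = 81.0000.

DWL = 81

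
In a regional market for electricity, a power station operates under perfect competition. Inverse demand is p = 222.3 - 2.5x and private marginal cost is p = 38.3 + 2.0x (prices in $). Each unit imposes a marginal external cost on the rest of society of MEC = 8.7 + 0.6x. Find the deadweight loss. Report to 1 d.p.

Market equilibrium (private): 38.3 + 2.0x = 222.3 - 2.5x → x_m = 40.8889.
Social marginal cost = private MC + MEC = 47.0 + 2.6x.
Set SMC = demand: 47.0 + 2.6x = 222.3 - 2.5x → x* = 34.3725.
The loss is the area between SMC and demand from x* to x_m; with linear curves that's a triangle of height MEC(x_m).
DWL = ½ × 6.5164 × 33.2333 = 108.2807.

DWL = $108.3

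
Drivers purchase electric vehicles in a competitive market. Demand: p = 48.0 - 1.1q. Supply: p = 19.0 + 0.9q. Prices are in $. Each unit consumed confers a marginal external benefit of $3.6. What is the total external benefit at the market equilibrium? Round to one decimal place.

Market equilibrium (private): 19.0 + 0.9q = 48.0 - 1.1q → q_m = 14.5000.
Total external benefit = MEB × q_m = 3.6 × 14.5000 = 52.2000.

$52.2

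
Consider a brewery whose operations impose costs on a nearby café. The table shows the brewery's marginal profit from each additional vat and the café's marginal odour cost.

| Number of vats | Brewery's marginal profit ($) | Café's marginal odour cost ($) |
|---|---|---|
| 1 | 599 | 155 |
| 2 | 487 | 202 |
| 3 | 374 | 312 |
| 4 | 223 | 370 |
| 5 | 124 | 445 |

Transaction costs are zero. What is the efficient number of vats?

3

Bargaining reaches the level where marginal profit last exceeds marginal odour cost.
That holds through level 3 (374 ≥ 312) but not at 4 (223 < 370).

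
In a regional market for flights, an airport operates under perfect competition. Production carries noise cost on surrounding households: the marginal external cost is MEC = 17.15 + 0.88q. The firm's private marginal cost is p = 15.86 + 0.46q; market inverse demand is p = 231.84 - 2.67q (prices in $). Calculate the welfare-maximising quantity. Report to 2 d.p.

q* = 49.58

Social marginal cost = private MC + MEC = 33.01 + 1.34q.
Set SMC = demand: 33.01 + 1.34q = 231.84 - 2.67q → q* = 49.5835.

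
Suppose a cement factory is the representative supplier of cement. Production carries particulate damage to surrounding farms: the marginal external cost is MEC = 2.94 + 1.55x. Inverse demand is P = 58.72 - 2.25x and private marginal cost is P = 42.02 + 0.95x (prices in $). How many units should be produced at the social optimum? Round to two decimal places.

x* = 2.90

Social marginal cost = private MC + MEC = 44.96 + 2.50x.
Set SMC = demand: 44.96 + 2.50x = 58.72 - 2.25x → x* = 2.8968.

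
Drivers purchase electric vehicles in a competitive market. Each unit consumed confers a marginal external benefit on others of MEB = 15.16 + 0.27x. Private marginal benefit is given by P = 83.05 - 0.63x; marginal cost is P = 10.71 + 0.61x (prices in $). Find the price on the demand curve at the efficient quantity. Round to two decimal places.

P = $26.22

Social marginal benefit = demand + MEB = 98.21 - 0.36x.
Set SMB = MC: 98.21 - 0.36x = 10.71 + 0.61x → x* = 90.2062.
Consumer price on the demand curve at x*: 83.05 − 0.63×90.2062 = 26.2201.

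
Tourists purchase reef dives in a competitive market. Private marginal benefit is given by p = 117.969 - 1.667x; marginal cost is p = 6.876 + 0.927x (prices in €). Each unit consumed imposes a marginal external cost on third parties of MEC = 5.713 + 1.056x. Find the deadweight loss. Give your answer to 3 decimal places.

DWL = €355.439

Market equilibrium (private): 6.876 + 0.927x = 117.969 - 1.667x → x_m = 42.8269.
Social marginal benefit = demand − MEC = 112.256 - 2.723x.
Set SMB = MC: 112.256 - 2.723x = 6.876 + 0.927x → x* = 28.8712.
Height of the DWL triangle at x_m is MC(x_m) − SMB(x_m) = MEC(x_m) = 50.9382.
DWL = ½ × 13.9557 × 50.9382 = 355.4391.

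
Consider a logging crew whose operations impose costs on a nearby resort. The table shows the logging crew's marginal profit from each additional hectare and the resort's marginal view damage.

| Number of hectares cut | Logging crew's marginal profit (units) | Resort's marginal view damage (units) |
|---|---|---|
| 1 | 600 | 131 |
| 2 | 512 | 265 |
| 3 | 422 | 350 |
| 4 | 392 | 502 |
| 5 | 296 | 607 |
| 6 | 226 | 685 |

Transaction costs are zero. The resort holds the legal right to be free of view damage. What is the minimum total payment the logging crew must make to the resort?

Efficient level: marginal profit ≥ marginal view damage through level 3, so k* = 3.
With the resort holding the right, the logging crew must at least compensate total damage at k*: 131 + 265 + 350 = 746.

746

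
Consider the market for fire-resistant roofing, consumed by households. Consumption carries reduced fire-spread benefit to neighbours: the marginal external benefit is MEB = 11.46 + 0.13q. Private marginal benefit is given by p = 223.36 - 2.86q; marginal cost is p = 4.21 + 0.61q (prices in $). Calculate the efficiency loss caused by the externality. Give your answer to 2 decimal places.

Market equilibrium (private): 4.21 + 0.61q = 223.36 - 2.86q → q_m = 63.1556.
Social marginal benefit = demand + MEB = 234.82 - 2.73q.
Set SMB = MC: 234.82 - 2.73q = 4.21 + 0.61q → q* = 69.0449.
The welfare-loss triangle has base |q_m − q*| and height MEB(q_m) (the vertical gap between SMB and MC is zero at q* and MEB at q_m).
DWL = ½ × 5.8893 × 19.6702 = 57.9219.

DWL = $57.92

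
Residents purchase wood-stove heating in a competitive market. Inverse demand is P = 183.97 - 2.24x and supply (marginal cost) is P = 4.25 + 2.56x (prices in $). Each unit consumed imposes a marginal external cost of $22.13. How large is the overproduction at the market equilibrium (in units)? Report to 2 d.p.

Market equilibrium (private): 4.25 + 2.56x = 183.97 - 2.24x → x_m = 37.4417.
Social marginal benefit = demand − MEC = 161.84 - 2.24x.
Set SMB = MC: 161.84 - 2.24x = 4.25 + 2.56x → x* = 32.8313.
Gap = |37.4417 − 32.8313| = 4.6104.

4.61 units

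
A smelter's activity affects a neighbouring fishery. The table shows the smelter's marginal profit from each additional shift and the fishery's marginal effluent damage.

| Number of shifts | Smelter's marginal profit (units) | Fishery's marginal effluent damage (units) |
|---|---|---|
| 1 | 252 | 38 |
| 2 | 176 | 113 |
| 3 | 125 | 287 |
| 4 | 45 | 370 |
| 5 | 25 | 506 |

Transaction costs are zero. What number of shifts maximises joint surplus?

2

Bargaining reaches the level where marginal profit last exceeds marginal effluent damage.
That holds through level 2 (176 ≥ 113) but not at 3 (125 < 287).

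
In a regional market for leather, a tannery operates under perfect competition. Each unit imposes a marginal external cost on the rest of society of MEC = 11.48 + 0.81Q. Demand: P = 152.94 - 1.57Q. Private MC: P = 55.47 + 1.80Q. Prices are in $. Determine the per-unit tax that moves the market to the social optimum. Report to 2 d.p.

Social marginal cost = private MC + MEC = 66.95 + 2.61Q.
Set SMC = demand: 66.95 + 2.61Q = 152.94 - 1.57Q → Q* = 20.5718.
The Pigouvian tax equals MEC at Q*: 11.48 + 0.81×20.5718 = 28.1432.

tax = $28.14 per unit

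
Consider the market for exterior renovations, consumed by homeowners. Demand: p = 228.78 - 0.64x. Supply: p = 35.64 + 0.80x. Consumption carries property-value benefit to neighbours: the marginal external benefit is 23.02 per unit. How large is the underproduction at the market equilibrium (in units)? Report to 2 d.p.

Market equilibrium (private): 35.64 + 0.80x = 228.78 - 0.64x → x_m = 134.1250.
Social marginal benefit = demand + MEB = 251.80 - 0.64x.
Set SMB = MC: 251.80 - 0.64x = 35.64 + 0.80x → x* = 150.1111.
Gap = |134.1250 − 150.1111| = 15.9861.

15.99 units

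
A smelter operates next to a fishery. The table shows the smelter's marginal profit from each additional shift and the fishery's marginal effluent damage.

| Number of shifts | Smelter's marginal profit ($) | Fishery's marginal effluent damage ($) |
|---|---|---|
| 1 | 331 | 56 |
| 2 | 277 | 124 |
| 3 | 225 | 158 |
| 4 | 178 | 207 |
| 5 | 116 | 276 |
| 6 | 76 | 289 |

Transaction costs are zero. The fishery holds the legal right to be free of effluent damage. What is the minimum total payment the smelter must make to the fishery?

Efficient level: marginal profit ≥ marginal effluent damage through level 3, so k* = 3.
With the fishery holding the right, the smelter must at least compensate total damage at k*: 56 + 124 + 158 = 338.

$338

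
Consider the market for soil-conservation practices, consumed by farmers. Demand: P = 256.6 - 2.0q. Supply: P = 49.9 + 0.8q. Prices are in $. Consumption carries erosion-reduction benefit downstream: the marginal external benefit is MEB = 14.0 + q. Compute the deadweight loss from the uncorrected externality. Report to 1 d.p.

DWL = $2142.4

Market equilibrium (private): 49.9 + 0.8q = 256.6 - 2.0q → q_m = 73.8214.
Social marginal benefit = demand + MEB = 270.6 - q.
Set SMB = MC: 270.6 - q = 49.9 + 0.8q → q* = 122.6111.
Between q* and q_m the wedge SMB − MC runs linearly from 0 to MEB(q_m), so the loss is a triangle.
DWL = ½ × 48.7897 × 87.8214 = 2142.3899.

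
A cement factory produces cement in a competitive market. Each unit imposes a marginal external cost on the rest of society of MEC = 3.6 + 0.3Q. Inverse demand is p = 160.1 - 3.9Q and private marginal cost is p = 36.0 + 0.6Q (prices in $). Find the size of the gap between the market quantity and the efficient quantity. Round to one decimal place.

Market equilibrium (private): 36.0 + 0.6Q = 160.1 - 3.9Q → Q_m = 27.5778.
Social marginal cost = private MC + MEC = 39.6 + 0.9Q.
Set SMC = demand: 39.6 + 0.9Q = 160.1 - 3.9Q → Q* = 25.1042.
Gap = |27.5778 − 25.1042| = 2.4736.

2.5 units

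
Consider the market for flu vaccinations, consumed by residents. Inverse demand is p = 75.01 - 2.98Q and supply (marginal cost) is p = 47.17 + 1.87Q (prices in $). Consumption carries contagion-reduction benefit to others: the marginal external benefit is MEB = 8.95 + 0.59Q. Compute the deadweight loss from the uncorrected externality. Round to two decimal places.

DWL = $17.86

Market equilibrium (private): 47.17 + 1.87Q = 75.01 - 2.98Q → Q_m = 5.7402.
Social marginal benefit = demand + MEB = 83.96 - 2.39Q.
Set SMB = MC: 83.96 - 2.39Q = 47.17 + 1.87Q → Q* = 8.6362.
The loss is the area between SMB and MC from Q* to Q_m; with linear curves that's a triangle of height MEB(Q_m).
DWL = ½ × 2.8960 × 12.3367 = 17.8635.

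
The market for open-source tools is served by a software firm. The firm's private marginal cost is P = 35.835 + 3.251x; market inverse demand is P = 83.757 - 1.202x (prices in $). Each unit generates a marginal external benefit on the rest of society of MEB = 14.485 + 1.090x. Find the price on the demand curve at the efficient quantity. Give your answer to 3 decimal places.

P = $61.452

Social marginal cost = private MC − MEB = 21.350 + 2.161x.
Set SMC = demand: 21.350 + 2.161x = 83.757 - 1.202x → x* = 18.5569.
Consumer price on the demand curve at x*: 83.757 − 1.202×18.5569 = 61.4516.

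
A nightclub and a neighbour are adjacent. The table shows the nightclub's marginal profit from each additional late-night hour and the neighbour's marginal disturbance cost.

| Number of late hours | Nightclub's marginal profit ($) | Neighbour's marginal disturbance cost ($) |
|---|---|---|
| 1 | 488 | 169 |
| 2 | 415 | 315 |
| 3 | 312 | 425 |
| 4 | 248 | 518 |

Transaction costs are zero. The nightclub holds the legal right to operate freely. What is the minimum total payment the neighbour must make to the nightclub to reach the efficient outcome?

$560

Left alone the nightclub would choose level 4 (marginal profit stays positive).
Efficient level: k* = 2 (marginal profit ≥ marginal disturbance cost through 2).
The neighbour must at least cover the nightclub's forgone profit from cutting 4→2: 312 + 248 = 560.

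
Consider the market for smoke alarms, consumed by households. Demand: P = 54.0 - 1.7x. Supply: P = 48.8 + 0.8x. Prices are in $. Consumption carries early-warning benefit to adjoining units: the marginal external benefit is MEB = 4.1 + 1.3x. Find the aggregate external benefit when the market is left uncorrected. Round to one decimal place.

Market equilibrium (private): 48.8 + 0.8x = 54.0 - 1.7x → x_m = 2.0800.
Total external benefit = ∫₀^{x_m} (4.1 + 1.3x) dx = 4.1×2.0800 + ½×1.3×2.0800² = 11.3402.

$11.3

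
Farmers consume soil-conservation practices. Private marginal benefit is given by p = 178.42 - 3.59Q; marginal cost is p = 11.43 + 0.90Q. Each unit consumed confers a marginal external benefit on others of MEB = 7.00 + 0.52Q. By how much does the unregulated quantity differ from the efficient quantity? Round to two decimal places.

6.63 units

Market equilibrium (private): 11.43 + 0.90Q = 178.42 - 3.59Q → Q_m = 37.1915.
Social marginal benefit = demand + MEB = 185.42 - 3.07Q.
Set SMB = MC: 185.42 - 3.07Q = 11.43 + 0.90Q → Q* = 43.8262.
Gap = |37.1915 − 43.8262| = 6.6347.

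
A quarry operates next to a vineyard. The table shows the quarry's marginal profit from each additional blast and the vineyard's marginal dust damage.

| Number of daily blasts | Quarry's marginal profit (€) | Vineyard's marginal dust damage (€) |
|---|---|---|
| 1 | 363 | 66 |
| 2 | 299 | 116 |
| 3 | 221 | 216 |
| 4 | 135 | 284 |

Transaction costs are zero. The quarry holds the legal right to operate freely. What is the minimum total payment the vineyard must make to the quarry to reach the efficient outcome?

Left alone the quarry would choose level 4 (marginal profit stays positive).
Efficient level: k* = 3 (marginal profit ≥ marginal dust damage through 3).
The vineyard must at least cover the quarry's forgone profit from cutting 4→3: 135 = 135.

€135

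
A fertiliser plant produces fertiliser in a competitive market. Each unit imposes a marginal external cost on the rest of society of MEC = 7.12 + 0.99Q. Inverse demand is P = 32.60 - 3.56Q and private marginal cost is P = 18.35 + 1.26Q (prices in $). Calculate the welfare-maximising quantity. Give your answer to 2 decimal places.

Social marginal cost = private MC + MEC = 25.47 + 2.25Q.
Set SMC = demand: 25.47 + 2.25Q = 32.60 - 3.56Q → Q* = 1.2272.

Q* = 1.23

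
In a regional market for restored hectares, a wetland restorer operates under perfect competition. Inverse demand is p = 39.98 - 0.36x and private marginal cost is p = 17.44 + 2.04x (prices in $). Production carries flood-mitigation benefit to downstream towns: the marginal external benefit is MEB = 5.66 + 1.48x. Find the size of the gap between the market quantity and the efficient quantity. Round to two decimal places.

Market equilibrium (private): 17.44 + 2.04x = 39.98 - 0.36x → x_m = 9.3917.
Social marginal cost = private MC − MEB = 11.78 + 0.56x.
Set SMC = demand: 11.78 + 0.56x = 39.98 - 0.36x → x* = 30.6522.
Gap = |9.3917 − 30.6522| = 21.2605.

21.26 units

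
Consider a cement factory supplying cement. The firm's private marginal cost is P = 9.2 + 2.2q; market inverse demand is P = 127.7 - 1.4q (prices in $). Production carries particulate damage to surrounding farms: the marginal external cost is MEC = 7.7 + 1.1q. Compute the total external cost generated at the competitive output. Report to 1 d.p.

Market equilibrium (private): 9.2 + 2.2q = 127.7 - 1.4q → q_m = 32.9167.
Total external cost = ∫₀^{q_m} (7.7 + 1.1q) dq = 7.7×32.9167 + ½×1.1×32.9167² = 849.3886.

$849.4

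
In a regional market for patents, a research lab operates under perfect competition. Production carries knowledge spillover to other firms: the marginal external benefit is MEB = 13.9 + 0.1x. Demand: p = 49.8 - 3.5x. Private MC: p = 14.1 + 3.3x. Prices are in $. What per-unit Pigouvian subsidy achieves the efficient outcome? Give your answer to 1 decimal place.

Social marginal cost = private MC − MEB = 0.2 + 3.2x.
Set SMC = demand: 0.2 + 3.2x = 49.8 - 3.5x → x* = 7.4030.
The Pigouvian subsidy equals MEB at x*: 13.9 + 0.1×7.4030 = 14.6403.

subsidy = $14.6 per unit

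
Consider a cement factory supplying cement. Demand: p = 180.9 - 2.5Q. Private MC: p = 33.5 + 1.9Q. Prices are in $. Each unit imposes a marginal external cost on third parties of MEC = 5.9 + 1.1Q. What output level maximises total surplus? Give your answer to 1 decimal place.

Q* = 25.7

Social marginal cost = private MC + MEC = 39.4 + 3.0Q.
Set SMC = demand: 39.4 + 3.0Q = 180.9 - 2.5Q → Q* = 25.7273.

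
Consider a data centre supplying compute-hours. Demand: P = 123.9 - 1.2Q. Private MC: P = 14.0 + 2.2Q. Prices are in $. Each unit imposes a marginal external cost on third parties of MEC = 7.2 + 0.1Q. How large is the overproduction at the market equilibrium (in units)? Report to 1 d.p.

3.0 units

Market equilibrium (private): 14.0 + 2.2Q = 123.9 - 1.2Q → Q_m = 32.3235.
Social marginal cost = private MC + MEC = 21.2 + 2.3Q.
Set SMC = demand: 21.2 + 2.3Q = 123.9 - 1.2Q → Q* = 29.3429.
Gap = |32.3235 − 29.3429| = 2.9806.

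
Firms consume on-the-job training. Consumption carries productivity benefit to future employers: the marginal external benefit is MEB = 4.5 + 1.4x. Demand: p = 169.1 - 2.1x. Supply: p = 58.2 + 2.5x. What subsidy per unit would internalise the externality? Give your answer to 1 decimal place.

Social marginal benefit = demand + MEB = 173.6 - 0.7x.
Set SMB = MC: 173.6 - 0.7x = 58.2 + 2.5x → x* = 36.0625.
The Pigouvian subsidy equals MEB at x*: 4.5 + 1.4×36.0625 = 54.9875.

subsidy = 55.0 per unit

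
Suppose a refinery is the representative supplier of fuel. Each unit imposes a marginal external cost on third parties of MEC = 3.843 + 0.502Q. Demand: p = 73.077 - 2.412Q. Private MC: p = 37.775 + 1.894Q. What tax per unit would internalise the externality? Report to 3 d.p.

tax = 7.128 per unit

Social marginal cost = private MC + MEC = 41.618 + 2.396Q.
Set SMC = demand: 41.618 + 2.396Q = 73.077 - 2.412Q → Q* = 6.5431.
The Pigouvian tax equals MEC at Q*: 3.843 + 0.502×6.5431 = 7.1276.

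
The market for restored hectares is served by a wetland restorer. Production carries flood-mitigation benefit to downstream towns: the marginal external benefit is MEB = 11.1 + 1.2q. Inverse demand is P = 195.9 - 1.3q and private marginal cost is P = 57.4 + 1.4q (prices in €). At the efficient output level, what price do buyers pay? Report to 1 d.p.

Social marginal cost = private MC − MEB = 46.3 + 0.2q.
Set SMC = demand: 46.3 + 0.2q = 195.9 - 1.3q → q* = 99.7333.
Consumer price on the demand curve at q*: 195.9 − 1.3×99.7333 = 66.2467.

P = €66.2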